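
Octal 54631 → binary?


Each octal digit → 3 binary bits:
  5 = 101
  4 = 100
  6 = 110
  3 = 011
  1 = 001
Concatenate: 101 100 110 011 001
= 101100110011001


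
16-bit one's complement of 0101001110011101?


Original: 0101001110011101
Invert all bits:
  bit 0: 0 → 1
  bit 1: 1 → 0
  bit 2: 0 → 1
  bit 3: 1 → 0
  bit 4: 0 → 1
  bit 5: 0 → 1
  bit 6: 1 → 0
  bit 7: 1 → 0
  bit 8: 1 → 0
  bit 9: 0 → 1
  bit 10: 0 → 1
  bit 11: 1 → 0
  bit 12: 1 → 0
  bit 13: 1 → 0
  bit 14: 0 → 1
  bit 15: 1 → 0
= 1010110001100010


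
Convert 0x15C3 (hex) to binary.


Each hex digit → 4 binary bits:
  1 = 0001
  5 = 0101
  C = 1100
  3 = 0011
Concatenate: 0001 0101 1100 0011
= 0001010111000011


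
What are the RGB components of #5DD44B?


Hex: #5DD44B
R = 5D₁₆ = 93
G = D4₁₆ = 212
B = 4B₁₆ = 75
= RGB(93, 212, 75)


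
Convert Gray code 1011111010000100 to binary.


Gray code: 1011111010000100
MSB stays the same: 1
Each subsequent bit = prev_binary XOR current_gray:
  B[1] = 1 XOR 0 = 1
  B[2] = 1 XOR 1 = 0
  B[3] = 0 XOR 1 = 1
  B[4] = 1 XOR 1 = 0
  B[5] = 0 XOR 1 = 1
  B[6] = 1 XOR 1 = 0
  B[7] = 0 XOR 0 = 0
  B[8] = 0 XOR 1 = 1
  B[9] = 1 XOR 0 = 1
  B[10] = 1 XOR 0 = 1
  B[11] = 1 XOR 0 = 1
  B[12] = 1 XOR 0 = 1
  B[13] = 1 XOR 1 = 0
  B[14] = 0 XOR 0 = 0
  B[15] = 0 XOR 0 = 0
= 1101010011111000 (54520 decimal)


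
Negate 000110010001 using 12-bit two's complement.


Original: 000110010001
Step 1 - Invert all bits: 111001101110
Step 2 - Add 1: 111001101110 + 1
= 111001101111 (represents -401)


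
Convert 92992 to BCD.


Each digit → 4-bit binary:
  9 → 1001
  2 → 0010
  9 → 1001
  9 → 1001
  2 → 0010
= 1001 0010 1001 1001 0010


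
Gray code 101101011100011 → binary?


Gray code: 101101011100011
MSB stays the same: 1
Each subsequent bit = prev_binary XOR current_gray:
  B[1] = 1 XOR 0 = 1
  B[2] = 1 XOR 1 = 0
  B[3] = 0 XOR 1 = 1
  B[4] = 1 XOR 0 = 1
  B[5] = 1 XOR 1 = 0
  B[6] = 0 XOR 0 = 0
  B[7] = 0 XOR 1 = 1
  B[8] = 1 XOR 1 = 0
  B[9] = 0 XOR 1 = 1
  B[10] = 1 XOR 0 = 1
  B[11] = 1 XOR 0 = 1
  B[12] = 1 XOR 0 = 1
  B[13] = 1 XOR 1 = 0
  B[14] = 0 XOR 1 = 1
= 110110010111101 (27837 decimal)


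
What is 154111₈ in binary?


Each octal digit → 3 binary bits:
  1 = 001
  5 = 101
  4 = 100
  1 = 001
  1 = 001
  1 = 001
Concatenate: 001 101 100 001 001 001
= 001101100001001001


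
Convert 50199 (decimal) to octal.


Divide by 8 repeatedly:
50199 ÷ 8 = 6274 remainder 7
6274 ÷ 8 = 784 remainder 2
784 ÷ 8 = 98 remainder 0
98 ÷ 8 = 12 remainder 2
12 ÷ 8 = 1 remainder 4
1 ÷ 8 = 0 remainder 1
Reading remainders bottom-up:
= 0o142027


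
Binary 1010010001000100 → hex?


Group into 4-bit nibbles: 1010010001000100
  1010 = A
  0100 = 4
  0100 = 4
  0100 = 4
= 0xA444


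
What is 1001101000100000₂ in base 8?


Group into 3-bit groups: 001001101000100000
  001 = 1
  001 = 1
  101 = 5
  000 = 0
  100 = 4
  000 = 0
= 0o115040


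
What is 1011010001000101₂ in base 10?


Positional values:
Bit 0: 1 × 2^0 = 1
Bit 2: 1 × 2^2 = 4
Bit 6: 1 × 2^6 = 64
Bit 10: 1 × 2^10 = 1024
Bit 12: 1 × 2^12 = 4096
Bit 13: 1 × 2^13 = 8192
Bit 15: 1 × 2^15 = 32768
Sum = 1 + 4 + 64 + 1024 + 4096 + 8192 + 32768
= 46149


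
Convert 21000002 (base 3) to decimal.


Positional values (base 3):
  2 × 3^0 = 2 × 1 = 2
  0 × 3^1 = 0 × 3 = 0
  0 × 3^2 = 0 × 9 = 0
  0 × 3^3 = 0 × 27 = 0
  0 × 3^4 = 0 × 81 = 0
  0 × 3^5 = 0 × 243 = 0
  1 × 3^6 = 1 × 729 = 729
  2 × 3^7 = 2 × 2187 = 4374
Sum = 2 + 0 + 0 + 0 + 0 + 0 + 729 + 4374
= 5105


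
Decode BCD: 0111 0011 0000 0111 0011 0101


Each 4-bit group → digit:
  0111 → 7
  0011 → 3
  0000 → 0
  0111 → 7
  0011 → 3
  0101 → 5
= 730735


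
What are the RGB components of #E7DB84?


Hex: #E7DB84
R = E7₁₆ = 231
G = DB₁₆ = 219
B = 84₁₆ = 132
= RGB(231, 219, 132)


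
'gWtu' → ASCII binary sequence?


String: 'gWtu'  (4 characters)
Per-character ASCII lookup:
  'g': lowercase starts at 97: 'g' = 97 + 6 = 103 → 1100111
  'W': uppercase starts at 65: 'W' = 65 + 22 = 87 → 1010111
  't': lowercase starts at 97: 't' = 97 + 19 = 116 → 1110100
  'u': lowercase starts at 97: 'u' = 97 + 20 = 117 → 1110101
= 1100111 1010111 1110100 1110101


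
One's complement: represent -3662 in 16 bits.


Original: 0000111001001110
Invert all bits:
  bit 0: 0 → 1
  bit 1: 0 → 1
  bit 2: 0 → 1
  bit 3: 0 → 1
  bit 4: 1 → 0
  bit 5: 1 → 0
  bit 6: 1 → 0
  bit 7: 0 → 1
  bit 8: 0 → 1
  bit 9: 1 → 0
  bit 10: 0 → 1
  bit 11: 0 → 1
  bit 12: 1 → 0
  bit 13: 1 → 0
  bit 14: 1 → 0
  bit 15: 0 → 1
= 1111000110110001


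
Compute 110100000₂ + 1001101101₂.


Align and add column by column (LSB to MSB, carry propagating):
  00110100000
+ 01001101101
  -----------
  col 0: 0 + 1 + 0 (carry in) = 1 → bit 1, carry out 0
  col 1: 0 + 0 + 0 (carry in) = 0 → bit 0, carry out 0
  col 2: 0 + 1 + 0 (carry in) = 1 → bit 1, carry out 0
  col 3: 0 + 1 + 0 (carry in) = 1 → bit 1, carry out 0
  col 4: 0 + 0 + 0 (carry in) = 0 → bit 0, carry out 0
  col 5: 1 + 1 + 0 (carry in) = 2 → bit 0, carry out 1
  col 6: 0 + 1 + 1 (carry in) = 2 → bit 0, carry out 1
  col 7: 1 + 0 + 1 (carry in) = 2 → bit 0, carry out 1
  col 8: 1 + 0 + 1 (carry in) = 2 → bit 0, carry out 1
  col 9: 0 + 1 + 1 (carry in) = 2 → bit 0, carry out 1
  col 10: 0 + 0 + 1 (carry in) = 1 → bit 1, carry out 0
Reading bits MSB→LSB: 10000001101
Strip leading zeros: 10000001101
= 10000001101


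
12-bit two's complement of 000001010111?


Original: 000001010111
Step 1 - Invert all bits: 111110101000
Step 2 - Add 1: 111110101000 + 1
= 111110101001 (represents -87)


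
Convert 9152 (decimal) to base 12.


Divide by 12 repeatedly:
9152 ÷ 12 = 762 remainder 8
762 ÷ 12 = 63 remainder 6
63 ÷ 12 = 5 remainder 3
5 ÷ 12 = 0 remainder 5
Reading remainders bottom-up:
= 5368


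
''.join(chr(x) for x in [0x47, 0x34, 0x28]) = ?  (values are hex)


Codes (hex): 0x47 0x34 0x28
Per-code ASCII lookup:
  0x47 = 71  (range 65-90: uppercase, 71 - 65 = 6) → 'G'
  0x34 = 52  (range 48-57: digits, 52 - 48 = 4) → '4'
  0x28 = 40  (special character) → '('
= 'G4('


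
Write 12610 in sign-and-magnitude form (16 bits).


Sign bit: 0 (positive)
Magnitude: 12610 = 011000101000010
= 0011000101000010


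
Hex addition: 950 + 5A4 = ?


Align and add column by column (LSB to MSB, each column mod 16 with carry):
  0950
+ 05A4
  ----
  col 0: 0(0) + 4(4) + 0 (carry in) = 4 → 4(4), carry out 0
  col 1: 5(5) + A(10) + 0 (carry in) = 15 → F(15), carry out 0
  col 2: 9(9) + 5(5) + 0 (carry in) = 14 → E(14), carry out 0
  col 3: 0(0) + 0(0) + 0 (carry in) = 0 → 0(0), carry out 0
Reading digits MSB→LSB: 0EF4
Strip leading zeros: EF4
= 0xEF4


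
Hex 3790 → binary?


Each hex digit → 4 binary bits:
  3 = 0011
  7 = 0111
  9 = 1001
  0 = 0000
Concatenate: 0011 0111 1001 0000
= 0011011110010000


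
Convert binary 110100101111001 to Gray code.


Binary: 110100101111001
Gray code: G = B XOR (B >> 1)
B >> 1 = 011010010111100
110100101111001 XOR 011010010111100:
  1 XOR 0 = 1
  1 XOR 1 = 0
  0 XOR 1 = 1
  1 XOR 0 = 1
  0 XOR 1 = 1
  0 XOR 0 = 0
  1 XOR 0 = 1
  0 XOR 1 = 1
  1 XOR 0 = 1
  1 XOR 1 = 0
  1 XOR 1 = 0
  1 XOR 1 = 0
  0 XOR 1 = 1
  0 XOR 0 = 0
  1 XOR 0 = 1
= 101110111000101


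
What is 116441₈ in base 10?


Positional values:
Position 0: 1 × 8^0 = 1
Position 1: 4 × 8^1 = 32
Position 2: 4 × 8^2 = 256
Position 3: 6 × 8^3 = 3072
Position 4: 1 × 8^4 = 4096
Position 5: 1 × 8^5 = 32768
Sum = 1 + 32 + 256 + 3072 + 4096 + 32768
= 40225


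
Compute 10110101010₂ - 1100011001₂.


Align and subtract column by column (LSB to MSB, borrowing when needed):
  10110101010
- 01100011001
  -----------
  col 0: (0 - 0 borrow-in) - 1 → borrow from next column: (0+2) - 1 = 1, borrow out 1
  col 1: (1 - 1 borrow-in) - 0 → 0 - 0 = 0, borrow out 0
  col 2: (0 - 0 borrow-in) - 0 → 0 - 0 = 0, borrow out 0
  col 3: (1 - 0 borrow-in) - 1 → 1 - 1 = 0, borrow out 0
  col 4: (0 - 0 borrow-in) - 1 → borrow from next column: (0+2) - 1 = 1, borrow out 1
  col 5: (1 - 1 borrow-in) - 0 → 0 - 0 = 0, borrow out 0
  col 6: (0 - 0 borrow-in) - 0 → 0 - 0 = 0, borrow out 0
  col 7: (1 - 0 borrow-in) - 0 → 1 - 0 = 1, borrow out 0
  col 8: (1 - 0 borrow-in) - 1 → 1 - 1 = 0, borrow out 0
  col 9: (0 - 0 borrow-in) - 1 → borrow from next column: (0+2) - 1 = 1, borrow out 1
  col 10: (1 - 1 borrow-in) - 0 → 0 - 0 = 0, borrow out 0
Reading bits MSB→LSB: 01010010001
Strip leading zeros: 1010010001
= 1010010001


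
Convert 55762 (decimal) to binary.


Divide by 2 repeatedly:
55762 ÷ 2 = 27881 remainder 0
27881 ÷ 2 = 13940 remainder 1
13940 ÷ 2 = 6970 remainder 0
6970 ÷ 2 = 3485 remainder 0
3485 ÷ 2 = 1742 remainder 1
1742 ÷ 2 = 871 remainder 0
871 ÷ 2 = 435 remainder 1
435 ÷ 2 = 217 remainder 1
217 ÷ 2 = 108 remainder 1
108 ÷ 2 = 54 remainder 0
54 ÷ 2 = 27 remainder 0
27 ÷ 2 = 13 remainder 1
13 ÷ 2 = 6 remainder 1
6 ÷ 2 = 3 remainder 0
3 ÷ 2 = 1 remainder 1
1 ÷ 2 = 0 remainder 1
Reading remainders bottom-up:
= 1101100111010010


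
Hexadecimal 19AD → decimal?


Positional values:
Position 0: D × 16^0 = 13 × 1 = 13
Position 1: A × 16^1 = 10 × 16 = 160
Position 2: 9 × 16^2 = 9 × 256 = 2304
Position 3: 1 × 16^3 = 1 × 4096 = 4096
Sum = 13 + 160 + 2304 + 4096
= 6573


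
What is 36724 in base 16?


Divide by 16 repeatedly:
36724 ÷ 16 = 2295 remainder 4 (4)
2295 ÷ 16 = 143 remainder 7 (7)
143 ÷ 16 = 8 remainder 15 (F)
8 ÷ 16 = 0 remainder 8 (8)
Reading remainders bottom-up:
= 0x8F74


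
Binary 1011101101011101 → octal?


Group into 3-bit groups: 001011101101011101
  001 = 1
  011 = 3
  101 = 5
  101 = 5
  011 = 3
  101 = 5
= 0o135535


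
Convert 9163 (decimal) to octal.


Divide by 8 repeatedly:
9163 ÷ 8 = 1145 remainder 3
1145 ÷ 8 = 143 remainder 1
143 ÷ 8 = 17 remainder 7
17 ÷ 8 = 2 remainder 1
2 ÷ 8 = 0 remainder 2
Reading remainders bottom-up:
= 0o21713


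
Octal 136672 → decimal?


Positional values:
Position 0: 2 × 8^0 = 2
Position 1: 7 × 8^1 = 56
Position 2: 6 × 8^2 = 384
Position 3: 6 × 8^3 = 3072
Position 4: 3 × 8^4 = 12288
Position 5: 1 × 8^5 = 32768
Sum = 2 + 56 + 384 + 3072 + 12288 + 32768
= 48570


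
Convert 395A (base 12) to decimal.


Positional values (base 12):
  A × 12^0 = 10 × 1 = 10
  5 × 12^1 = 5 × 12 = 60
  9 × 12^2 = 9 × 144 = 1296
  3 × 12^3 = 3 × 1728 = 5184
Sum = 10 + 60 + 1296 + 5184
= 6550


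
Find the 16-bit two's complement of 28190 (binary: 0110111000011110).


Original: 0110111000011110
Step 1 - Invert all bits: 1001000111100001
Step 2 - Add 1: 1001000111100001 + 1
= 1001000111100010 (represents -28190)


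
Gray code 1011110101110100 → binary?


Gray code: 1011110101110100
MSB stays the same: 1
Each subsequent bit = prev_binary XOR current_gray:
  B[1] = 1 XOR 0 = 1
  B[2] = 1 XOR 1 = 0
  B[3] = 0 XOR 1 = 1
  B[4] = 1 XOR 1 = 0
  B[5] = 0 XOR 1 = 1
  B[6] = 1 XOR 0 = 1
  B[7] = 1 XOR 1 = 0
  B[8] = 0 XOR 0 = 0
  B[9] = 0 XOR 1 = 1
  B[10] = 1 XOR 1 = 0
  B[11] = 0 XOR 1 = 1
  B[12] = 1 XOR 0 = 1
  B[13] = 1 XOR 1 = 0
  B[14] = 0 XOR 0 = 0
  B[15] = 0 XOR 0 = 0
= 1101011001011000 (54872 decimal)


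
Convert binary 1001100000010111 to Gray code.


Binary: 1001100000010111
Gray code: G = B XOR (B >> 1)
B >> 1 = 0100110000001011
1001100000010111 XOR 0100110000001011:
  1 XOR 0 = 1
  0 XOR 1 = 1
  0 XOR 0 = 0
  1 XOR 0 = 1
  1 XOR 1 = 0
  0 XOR 1 = 1
  0 XOR 0 = 0
  0 XOR 0 = 0
  0 XOR 0 = 0
  0 XOR 0 = 0
  0 XOR 0 = 0
  1 XOR 0 = 1
  0 XOR 1 = 1
  1 XOR 0 = 1
  1 XOR 1 = 0
  1 XOR 1 = 0
= 1101010000011100


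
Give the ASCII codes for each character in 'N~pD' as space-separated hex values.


String: 'N~pD'  (4 characters)
Per-character ASCII lookup:
  'N': uppercase starts at 65: 'N' = 65 + 13 = 78 → 0x4E
  '~': special character: '~' = 126 → 0x7E
  'p': lowercase starts at 97: 'p' = 97 + 15 = 112 → 0x70
  'D': uppercase starts at 65: 'D' = 65 + 3 = 68 → 0x44
= 0x4E 0x7E 0x70 0x44


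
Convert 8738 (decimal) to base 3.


Divide by 3 repeatedly:
8738 ÷ 3 = 2912 remainder 2
2912 ÷ 3 = 970 remainder 2
970 ÷ 3 = 323 remainder 1
323 ÷ 3 = 107 remainder 2
107 ÷ 3 = 35 remainder 2
35 ÷ 3 = 11 remainder 2
11 ÷ 3 = 3 remainder 2
3 ÷ 3 = 1 remainder 0
1 ÷ 3 = 0 remainder 1
Reading remainders bottom-up:
= 102222122


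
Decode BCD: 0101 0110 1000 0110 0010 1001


Each 4-bit group → digit:
  0101 → 5
  0110 → 6
  1000 → 8
  0110 → 6
  0010 → 2
  1001 → 9
= 568629


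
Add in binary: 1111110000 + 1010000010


Align and add column by column (LSB to MSB, carry propagating):
  01111110000
+ 01010000010
  -----------
  col 0: 0 + 0 + 0 (carry in) = 0 → bit 0, carry out 0
  col 1: 0 + 1 + 0 (carry in) = 1 → bit 1, carry out 0
  col 2: 0 + 0 + 0 (carry in) = 0 → bit 0, carry out 0
  col 3: 0 + 0 + 0 (carry in) = 0 → bit 0, carry out 0
  col 4: 1 + 0 + 0 (carry in) = 1 → bit 1, carry out 0
  col 5: 1 + 0 + 0 (carry in) = 1 → bit 1, carry out 0
  col 6: 1 + 0 + 0 (carry in) = 1 → bit 1, carry out 0
  col 7: 1 + 1 + 0 (carry in) = 2 → bit 0, carry out 1
  col 8: 1 + 0 + 1 (carry in) = 2 → bit 0, carry out 1
  col 9: 1 + 1 + 1 (carry in) = 3 → bit 1, carry out 1
  col 10: 0 + 0 + 1 (carry in) = 1 → bit 1, carry out 0
Reading bits MSB→LSB: 11001110010
Strip leading zeros: 11001110010
= 11001110010


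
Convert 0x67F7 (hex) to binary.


Each hex digit → 4 binary bits:
  6 = 0110
  7 = 0111
  F = 1111
  7 = 0111
Concatenate: 0110 0111 1111 0111
= 0110011111110111


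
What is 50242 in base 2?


Divide by 2 repeatedly:
50242 ÷ 2 = 25121 remainder 0
25121 ÷ 2 = 12560 remainder 1
12560 ÷ 2 = 6280 remainder 0
6280 ÷ 2 = 3140 remainder 0
3140 ÷ 2 = 1570 remainder 0
1570 ÷ 2 = 785 remainder 0
785 ÷ 2 = 392 remainder 1
392 ÷ 2 = 196 remainder 0
196 ÷ 2 = 98 remainder 0
98 ÷ 2 = 49 remainder 0
49 ÷ 2 = 24 remainder 1
24 ÷ 2 = 12 remainder 0
12 ÷ 2 = 6 remainder 0
6 ÷ 2 = 3 remainder 0
3 ÷ 2 = 1 remainder 1
1 ÷ 2 = 0 remainder 1
Reading remainders bottom-up:
= 1100010001000010


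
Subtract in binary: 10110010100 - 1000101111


Align and subtract column by column (LSB to MSB, borrowing when needed):
  10110010100
- 01000101111
  -----------
  col 0: (0 - 0 borrow-in) - 1 → borrow from next column: (0+2) - 1 = 1, borrow out 1
  col 1: (0 - 1 borrow-in) - 1 → borrow from next column: (-1+2) - 1 = 0, borrow out 1
  col 2: (1 - 1 borrow-in) - 1 → borrow from next column: (0+2) - 1 = 1, borrow out 1
  col 3: (0 - 1 borrow-in) - 1 → borrow from next column: (-1+2) - 1 = 0, borrow out 1
  col 4: (1 - 1 borrow-in) - 0 → 0 - 0 = 0, borrow out 0
  col 5: (0 - 0 borrow-in) - 1 → borrow from next column: (0+2) - 1 = 1, borrow out 1
  col 6: (0 - 1 borrow-in) - 0 → borrow from next column: (-1+2) - 0 = 1, borrow out 1
  col 7: (1 - 1 borrow-in) - 0 → 0 - 0 = 0, borrow out 0
  col 8: (1 - 0 borrow-in) - 0 → 1 - 0 = 1, borrow out 0
  col 9: (0 - 0 borrow-in) - 1 → borrow from next column: (0+2) - 1 = 1, borrow out 1
  col 10: (1 - 1 borrow-in) - 0 → 0 - 0 = 0, borrow out 0
Reading bits MSB→LSB: 01101100101
Strip leading zeros: 1101100101
= 1101100101


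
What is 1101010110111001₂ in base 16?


Group into 4-bit nibbles: 1101010110111001
  1101 = D
  0101 = 5
  1011 = B
  1001 = 9
= 0xD5B9


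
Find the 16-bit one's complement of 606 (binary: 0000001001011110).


Original: 0000001001011110
Invert all bits:
  bit 0: 0 → 1
  bit 1: 0 → 1
  bit 2: 0 → 1
  bit 3: 0 → 1
  bit 4: 0 → 1
  bit 5: 0 → 1
  bit 6: 1 → 0
  bit 7: 0 → 1
  bit 8: 0 → 1
  bit 9: 1 → 0
  bit 10: 0 → 1
  bit 11: 1 → 0
  bit 12: 1 → 0
  bit 13: 1 → 0
  bit 14: 1 → 0
  bit 15: 0 → 1
= 1111110110100001


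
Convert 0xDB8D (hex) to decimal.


Positional values:
Position 0: D × 16^0 = 13 × 1 = 13
Position 1: 8 × 16^1 = 8 × 16 = 128
Position 2: B × 16^2 = 11 × 256 = 2816
Position 3: D × 16^3 = 13 × 4096 = 53248
Sum = 13 + 128 + 2816 + 53248
= 56205


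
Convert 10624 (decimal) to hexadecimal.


Divide by 16 repeatedly:
10624 ÷ 16 = 664 remainder 0 (0)
664 ÷ 16 = 41 remainder 8 (8)
41 ÷ 16 = 2 remainder 9 (9)
2 ÷ 16 = 0 remainder 2 (2)
Reading remainders bottom-up:
= 0x2980


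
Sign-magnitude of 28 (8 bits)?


Sign bit: 0 (positive)
Magnitude: 28 = 0011100
= 00011100


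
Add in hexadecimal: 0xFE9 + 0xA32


Align and add column by column (LSB to MSB, each column mod 16 with carry):
  0FE9
+ 0A32
  ----
  col 0: 9(9) + 2(2) + 0 (carry in) = 11 → B(11), carry out 0
  col 1: E(14) + 3(3) + 0 (carry in) = 17 → 1(1), carry out 1
  col 2: F(15) + A(10) + 1 (carry in) = 26 → A(10), carry out 1
  col 3: 0(0) + 0(0) + 1 (carry in) = 1 → 1(1), carry out 0
Reading digits MSB→LSB: 1A1B
Strip leading zeros: 1A1B
= 0x1A1B


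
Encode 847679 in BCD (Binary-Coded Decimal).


Each digit → 4-bit binary:
  8 → 1000
  4 → 0100
  7 → 0111
  6 → 0110
  7 → 0111
  9 → 1001
= 1000 0100 0111 0110 0111 1001


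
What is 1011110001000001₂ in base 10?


Positional values:
Bit 0: 1 × 2^0 = 1
Bit 6: 1 × 2^6 = 64
Bit 10: 1 × 2^10 = 1024
Bit 11: 1 × 2^11 = 2048
Bit 12: 1 × 2^12 = 4096
Bit 13: 1 × 2^13 = 8192
Bit 15: 1 × 2^15 = 32768
Sum = 1 + 64 + 1024 + 2048 + 4096 + 8192 + 32768
= 48193


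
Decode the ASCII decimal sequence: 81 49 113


Codes (decimal): 81 49 113
Per-code ASCII lookup:
  81  (range 65-90: uppercase, 81 - 65 = 16) → 'Q'
  49  (range 48-57: digits, 49 - 48 = 1) → '1'
  113  (range 97-122: lowercase, 113 - 97 = 16) → 'q'
= 'Q1q'


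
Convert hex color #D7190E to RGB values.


Hex: #D7190E
R = D7₁₆ = 215
G = 19₁₆ = 25
B = 0E₁₆ = 14
= RGB(215, 25, 14)


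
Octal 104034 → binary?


Each octal digit → 3 binary bits:
  1 = 001
  0 = 000
  4 = 100
  0 = 000
  3 = 011
  4 = 100
Concatenate: 001 000 100 000 011 100
= 001000100000011100


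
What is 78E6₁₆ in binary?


Each hex digit → 4 binary bits:
  7 = 0111
  8 = 1000
  E = 1110
  6 = 0110
Concatenate: 0111 1000 1110 0110
= 0111100011100110


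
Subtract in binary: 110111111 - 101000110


Align and subtract column by column (LSB to MSB, borrowing when needed):
  110111111
- 101000110
  ---------
  col 0: (1 - 0 borrow-in) - 0 → 1 - 0 = 1, borrow out 0
  col 1: (1 - 0 borrow-in) - 1 → 1 - 1 = 0, borrow out 0
  col 2: (1 - 0 borrow-in) - 1 → 1 - 1 = 0, borrow out 0
  col 3: (1 - 0 borrow-in) - 0 → 1 - 0 = 1, borrow out 0
  col 4: (1 - 0 borrow-in) - 0 → 1 - 0 = 1, borrow out 0
  col 5: (1 - 0 borrow-in) - 0 → 1 - 0 = 1, borrow out 0
  col 6: (0 - 0 borrow-in) - 1 → borrow from next column: (0+2) - 1 = 1, borrow out 1
  col 7: (1 - 1 borrow-in) - 0 → 0 - 0 = 0, borrow out 0
  col 8: (1 - 0 borrow-in) - 1 → 1 - 1 = 0, borrow out 0
Reading bits MSB→LSB: 001111001
Strip leading zeros: 1111001
= 1111001


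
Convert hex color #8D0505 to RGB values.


Hex: #8D0505
R = 8D₁₆ = 141
G = 05₁₆ = 5
B = 05₁₆ = 5
= RGB(141, 5, 5)


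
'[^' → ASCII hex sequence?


String: '[^'  (2 characters)
Per-character ASCII lookup:
  '[': special character: '[' = 91 → 0x5B
  '^': special character: '^' = 94 → 0x5E
= 0x5B 0x5E


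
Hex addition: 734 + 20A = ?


Align and add column by column (LSB to MSB, each column mod 16 with carry):
  0734
+ 020A
  ----
  col 0: 4(4) + A(10) + 0 (carry in) = 14 → E(14), carry out 0
  col 1: 3(3) + 0(0) + 0 (carry in) = 3 → 3(3), carry out 0
  col 2: 7(7) + 2(2) + 0 (carry in) = 9 → 9(9), carry out 0
  col 3: 0(0) + 0(0) + 0 (carry in) = 0 → 0(0), carry out 0
Reading digits MSB→LSB: 093E
Strip leading zeros: 93E
= 0x93E


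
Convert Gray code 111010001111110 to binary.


Gray code: 111010001111110
MSB stays the same: 1
Each subsequent bit = prev_binary XOR current_gray:
  B[1] = 1 XOR 1 = 0
  B[2] = 0 XOR 1 = 1
  B[3] = 1 XOR 0 = 1
  B[4] = 1 XOR 1 = 0
  B[5] = 0 XOR 0 = 0
  B[6] = 0 XOR 0 = 0
  B[7] = 0 XOR 0 = 0
  B[8] = 0 XOR 1 = 1
  B[9] = 1 XOR 1 = 0
  B[10] = 0 XOR 1 = 1
  B[11] = 1 XOR 1 = 0
  B[12] = 0 XOR 1 = 1
  B[13] = 1 XOR 1 = 0
  B[14] = 0 XOR 0 = 0
= 101100001010100 (22612 decimal)


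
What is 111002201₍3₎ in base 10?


Positional values (base 3):
  1 × 3^0 = 1 × 1 = 1
  0 × 3^1 = 0 × 3 = 0
  2 × 3^2 = 2 × 9 = 18
  2 × 3^3 = 2 × 27 = 54
  0 × 3^4 = 0 × 81 = 0
  0 × 3^5 = 0 × 243 = 0
  1 × 3^6 = 1 × 729 = 729
  1 × 3^7 = 1 × 2187 = 2187
  1 × 3^8 = 1 × 6561 = 6561
Sum = 1 + 0 + 18 + 54 + 0 + 0 + 729 + 2187 + 6561
= 9550


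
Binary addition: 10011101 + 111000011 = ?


Align and add column by column (LSB to MSB, carry propagating):
  0010011101
+ 0111000011
  ----------
  col 0: 1 + 1 + 0 (carry in) = 2 → bit 0, carry out 1
  col 1: 0 + 1 + 1 (carry in) = 2 → bit 0, carry out 1
  col 2: 1 + 0 + 1 (carry in) = 2 → bit 0, carry out 1
  col 3: 1 + 0 + 1 (carry in) = 2 → bit 0, carry out 1
  col 4: 1 + 0 + 1 (carry in) = 2 → bit 0, carry out 1
  col 5: 0 + 0 + 1 (carry in) = 1 → bit 1, carry out 0
  col 6: 0 + 1 + 0 (carry in) = 1 → bit 1, carry out 0
  col 7: 1 + 1 + 0 (carry in) = 2 → bit 0, carry out 1
  col 8: 0 + 1 + 1 (carry in) = 2 → bit 0, carry out 1
  col 9: 0 + 0 + 1 (carry in) = 1 → bit 1, carry out 0
Reading bits MSB→LSB: 1001100000
Strip leading zeros: 1001100000
= 1001100000


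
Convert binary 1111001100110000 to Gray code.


Binary: 1111001100110000
Gray code: G = B XOR (B >> 1)
B >> 1 = 0111100110011000
1111001100110000 XOR 0111100110011000:
  1 XOR 0 = 1
  1 XOR 1 = 0
  1 XOR 1 = 0
  1 XOR 1 = 0
  0 XOR 1 = 1
  0 XOR 0 = 0
  1 XOR 0 = 1
  1 XOR 1 = 0
  0 XOR 1 = 1
  0 XOR 0 = 0
  1 XOR 0 = 1
  1 XOR 1 = 0
  0 XOR 1 = 1
  0 XOR 0 = 0
  0 XOR 0 = 0
  0 XOR 0 = 0
= 1000101010101000


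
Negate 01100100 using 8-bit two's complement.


Original: 01100100
Step 1 - Invert all bits: 10011011
Step 2 - Add 1: 10011011 + 1
= 10011100 (represents -100)


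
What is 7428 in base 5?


Divide by 5 repeatedly:
7428 ÷ 5 = 1485 remainder 3
1485 ÷ 5 = 297 remainder 0
297 ÷ 5 = 59 remainder 2
59 ÷ 5 = 11 remainder 4
11 ÷ 5 = 2 remainder 1
2 ÷ 5 = 0 remainder 2
Reading remainders bottom-up:
= 214203


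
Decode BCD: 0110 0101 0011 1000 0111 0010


Each 4-bit group → digit:
  0110 → 6
  0101 → 5
  0011 → 3
  1000 → 8
  0111 → 7
  0010 → 2
= 653872


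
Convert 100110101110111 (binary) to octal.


Group into 3-bit groups: 100110101110111
  100 = 4
  110 = 6
  101 = 5
  110 = 6
  111 = 7
= 0o46567


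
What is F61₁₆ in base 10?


Positional values:
Position 0: 1 × 16^0 = 1 × 1 = 1
Position 1: 6 × 16^1 = 6 × 16 = 96
Position 2: F × 16^2 = 15 × 256 = 3840
Sum = 1 + 96 + 3840
= 3937


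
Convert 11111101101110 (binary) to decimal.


Positional values:
Bit 1: 1 × 2^1 = 2
Bit 2: 1 × 2^2 = 4
Bit 3: 1 × 2^3 = 8
Bit 5: 1 × 2^5 = 32
Bit 6: 1 × 2^6 = 64
Bit 8: 1 × 2^8 = 256
Bit 9: 1 × 2^9 = 512
Bit 10: 1 × 2^10 = 1024
Bit 11: 1 × 2^11 = 2048
Bit 12: 1 × 2^12 = 4096
Bit 13: 1 × 2^13 = 8192
Sum = 2 + 4 + 8 + 32 + 64 + 256 + 512 + 1024 + 2048 + 4096 + 8192
= 16238


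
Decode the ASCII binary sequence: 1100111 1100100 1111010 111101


Codes (binary): 1100111 1100100 1111010 111101
Per-code ASCII lookup:
  1100111 = 103  (range 97-122: lowercase, 103 - 97 = 6) → 'g'
  1100100 = 100  (range 97-122: lowercase, 100 - 97 = 3) → 'd'
  1111010 = 122  (range 97-122: lowercase, 122 - 97 = 25) → 'z'
  111101 = 61  (special character) → '='
= 'gdz='


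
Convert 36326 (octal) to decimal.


Positional values:
Position 0: 6 × 8^0 = 6
Position 1: 2 × 8^1 = 16
Position 2: 3 × 8^2 = 192
Position 3: 6 × 8^3 = 3072
Position 4: 3 × 8^4 = 12288
Sum = 6 + 16 + 192 + 3072 + 12288
= 15574


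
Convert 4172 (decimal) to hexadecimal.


Divide by 16 repeatedly:
4172 ÷ 16 = 260 remainder 12 (C)
260 ÷ 16 = 16 remainder 4 (4)
16 ÷ 16 = 1 remainder 0 (0)
1 ÷ 16 = 0 remainder 1 (1)
Reading remainders bottom-up:
= 0x104C


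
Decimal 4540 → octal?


Divide by 8 repeatedly:
4540 ÷ 8 = 567 remainder 4
567 ÷ 8 = 70 remainder 7
70 ÷ 8 = 8 remainder 6
8 ÷ 8 = 1 remainder 0
1 ÷ 8 = 0 remainder 1
Reading remainders bottom-up:
= 0o10674


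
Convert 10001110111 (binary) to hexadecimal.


Group into 4-bit nibbles: 010001110111
  0100 = 4
  0111 = 7
  0111 = 7
= 0x477


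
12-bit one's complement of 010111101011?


Original: 010111101011
Invert all bits:
  bit 0: 0 → 1
  bit 1: 1 → 0
  bit 2: 0 → 1
  bit 3: 1 → 0
  bit 4: 1 → 0
  bit 5: 1 → 0
  bit 6: 1 → 0
  bit 7: 0 → 1
  bit 8: 1 → 0
  bit 9: 0 → 1
  bit 10: 1 → 0
  bit 11: 1 → 0
= 101000010100


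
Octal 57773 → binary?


Each octal digit → 3 binary bits:
  5 = 101
  7 = 111
  7 = 111
  7 = 111
  3 = 011
Concatenate: 101 111 111 111 011
= 101111111111011


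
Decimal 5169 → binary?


Divide by 2 repeatedly:
5169 ÷ 2 = 2584 remainder 1
2584 ÷ 2 = 1292 remainder 0
1292 ÷ 2 = 646 remainder 0
646 ÷ 2 = 323 remainder 0
323 ÷ 2 = 161 remainder 1
161 ÷ 2 = 80 remainder 1
80 ÷ 2 = 40 remainder 0
40 ÷ 2 = 20 remainder 0
20 ÷ 2 = 10 remainder 0
10 ÷ 2 = 5 remainder 0
5 ÷ 2 = 2 remainder 1
2 ÷ 2 = 1 remainder 0
1 ÷ 2 = 0 remainder 1
Reading remainders bottom-up:
= 1010000110001


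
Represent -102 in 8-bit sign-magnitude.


Sign bit: 1 (negative)
Magnitude: 102 = 1100110
= 11100110


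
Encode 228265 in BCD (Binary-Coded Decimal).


Each digit → 4-bit binary:
  2 → 0010
  2 → 0010
  8 → 1000
  2 → 0010
  6 → 0110
  5 → 0101
= 0010 0010 1000 0010 0110 0101


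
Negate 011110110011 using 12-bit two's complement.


Original: 011110110011
Step 1 - Invert all bits: 100001001100
Step 2 - Add 1: 100001001100 + 1
= 100001001101 (represents -1971)


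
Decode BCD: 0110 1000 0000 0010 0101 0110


Each 4-bit group → digit:
  0110 → 6
  1000 → 8
  0000 → 0
  0010 → 2
  0101 → 5
  0110 → 6
= 680256


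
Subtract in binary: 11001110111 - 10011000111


Align and subtract column by column (LSB to MSB, borrowing when needed):
  11001110111
- 10011000111
  -----------
  col 0: (1 - 0 borrow-in) - 1 → 1 - 1 = 0, borrow out 0
  col 1: (1 - 0 borrow-in) - 1 → 1 - 1 = 0, borrow out 0
  col 2: (1 - 0 borrow-in) - 1 → 1 - 1 = 0, borrow out 0
  col 3: (0 - 0 borrow-in) - 0 → 0 - 0 = 0, borrow out 0
  col 4: (1 - 0 borrow-in) - 0 → 1 - 0 = 1, borrow out 0
  col 5: (1 - 0 borrow-in) - 0 → 1 - 0 = 1, borrow out 0
  col 6: (1 - 0 borrow-in) - 1 → 1 - 1 = 0, borrow out 0
  col 7: (0 - 0 borrow-in) - 1 → borrow from next column: (0+2) - 1 = 1, borrow out 1
  col 8: (0 - 1 borrow-in) - 0 → borrow from next column: (-1+2) - 0 = 1, borrow out 1
  col 9: (1 - 1 borrow-in) - 0 → 0 - 0 = 0, borrow out 0
  col 10: (1 - 0 borrow-in) - 1 → 1 - 1 = 0, borrow out 0
Reading bits MSB→LSB: 00110110000
Strip leading zeros: 110110000
= 110110000


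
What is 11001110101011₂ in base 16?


Group into 4-bit nibbles: 0011001110101011
  0011 = 3
  0011 = 3
  1010 = A
  1011 = B
= 0x33AB


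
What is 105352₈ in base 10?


Positional values:
Position 0: 2 × 8^0 = 2
Position 1: 5 × 8^1 = 40
Position 2: 3 × 8^2 = 192
Position 3: 5 × 8^3 = 2560
Position 4: 0 × 8^4 = 0
Position 5: 1 × 8^5 = 32768
Sum = 2 + 40 + 192 + 2560 + 0 + 32768
= 35562


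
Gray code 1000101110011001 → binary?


Gray code: 1000101110011001
MSB stays the same: 1
Each subsequent bit = prev_binary XOR current_gray:
  B[1] = 1 XOR 0 = 1
  B[2] = 1 XOR 0 = 1
  B[3] = 1 XOR 0 = 1
  B[4] = 1 XOR 1 = 0
  B[5] = 0 XOR 0 = 0
  B[6] = 0 XOR 1 = 1
  B[7] = 1 XOR 1 = 0
  B[8] = 0 XOR 1 = 1
  B[9] = 1 XOR 0 = 1
  B[10] = 1 XOR 0 = 1
  B[11] = 1 XOR 1 = 0
  B[12] = 0 XOR 1 = 1
  B[13] = 1 XOR 0 = 1
  B[14] = 1 XOR 0 = 1
  B[15] = 1 XOR 1 = 0
= 1111001011101110 (62190 decimal)


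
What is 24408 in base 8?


Divide by 8 repeatedly:
24408 ÷ 8 = 3051 remainder 0
3051 ÷ 8 = 381 remainder 3
381 ÷ 8 = 47 remainder 5
47 ÷ 8 = 5 remainder 7
5 ÷ 8 = 0 remainder 5
Reading remainders bottom-up:
= 0o57530


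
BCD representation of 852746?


Each digit → 4-bit binary:
  8 → 1000
  5 → 0101
  2 → 0010
  7 → 0111
  4 → 0100
  6 → 0110
= 1000 0101 0010 0111 0100 0110


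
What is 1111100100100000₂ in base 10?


Positional values:
Bit 5: 1 × 2^5 = 32
Bit 8: 1 × 2^8 = 256
Bit 11: 1 × 2^11 = 2048
Bit 12: 1 × 2^12 = 4096
Bit 13: 1 × 2^13 = 8192
Bit 14: 1 × 2^14 = 16384
Bit 15: 1 × 2^15 = 32768
Sum = 32 + 256 + 2048 + 4096 + 8192 + 16384 + 32768
= 63776


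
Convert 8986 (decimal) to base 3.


Divide by 3 repeatedly:
8986 ÷ 3 = 2995 remainder 1
2995 ÷ 3 = 998 remainder 1
998 ÷ 3 = 332 remainder 2
332 ÷ 3 = 110 remainder 2
110 ÷ 3 = 36 remainder 2
36 ÷ 3 = 12 remainder 0
12 ÷ 3 = 4 remainder 0
4 ÷ 3 = 1 remainder 1
1 ÷ 3 = 0 remainder 1
Reading remainders bottom-up:
= 110022211


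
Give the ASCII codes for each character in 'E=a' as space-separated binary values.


String: 'E=a'  (3 characters)
Per-character ASCII lookup:
  'E': uppercase starts at 65: 'E' = 65 + 4 = 69 → 1000101
  '=': special character: '=' = 61 → 111101
  'a': lowercase starts at 97: 'a' = 97 + 0 = 97 → 1100001
= 1000101 111101 1100001


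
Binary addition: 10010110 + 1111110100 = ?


Align and add column by column (LSB to MSB, carry propagating):
  00010010110
+ 01111110100
  -----------
  col 0: 0 + 0 + 0 (carry in) = 0 → bit 0, carry out 0
  col 1: 1 + 0 + 0 (carry in) = 1 → bit 1, carry out 0
  col 2: 1 + 1 + 0 (carry in) = 2 → bit 0, carry out 1
  col 3: 0 + 0 + 1 (carry in) = 1 → bit 1, carry out 0
  col 4: 1 + 1 + 0 (carry in) = 2 → bit 0, carry out 1
  col 5: 0 + 1 + 1 (carry in) = 2 → bit 0, carry out 1
  col 6: 0 + 1 + 1 (carry in) = 2 → bit 0, carry out 1
  col 7: 1 + 1 + 1 (carry in) = 3 → bit 1, carry out 1
  col 8: 0 + 1 + 1 (carry in) = 2 → bit 0, carry out 1
  col 9: 0 + 1 + 1 (carry in) = 2 → bit 0, carry out 1
  col 10: 0 + 0 + 1 (carry in) = 1 → bit 1, carry out 0
Reading bits MSB→LSB: 10010001010
Strip leading zeros: 10010001010
= 10010001010


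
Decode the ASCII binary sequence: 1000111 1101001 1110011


Codes (binary): 1000111 1101001 1110011
Per-code ASCII lookup:
  1000111 = 71  (range 65-90: uppercase, 71 - 65 = 6) → 'G'
  1101001 = 105  (range 97-122: lowercase, 105 - 97 = 8) → 'i'
  1110011 = 115  (range 97-122: lowercase, 115 - 97 = 18) → 's'
= 'Gis'


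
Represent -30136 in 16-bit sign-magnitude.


Sign bit: 1 (negative)
Magnitude: 30136 = 111010110111000
= 1111010110111000


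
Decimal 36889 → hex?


Divide by 16 repeatedly:
36889 ÷ 16 = 2305 remainder 9 (9)
2305 ÷ 16 = 144 remainder 1 (1)
144 ÷ 16 = 9 remainder 0 (0)
9 ÷ 16 = 0 remainder 9 (9)
Reading remainders bottom-up:
= 0x9019


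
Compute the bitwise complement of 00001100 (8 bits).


Original: 00001100
Invert all bits:
  bit 0: 0 → 1
  bit 1: 0 → 1
  bit 2: 0 → 1
  bit 3: 0 → 1
  bit 4: 1 → 0
  bit 5: 1 → 0
  bit 6: 0 → 1
  bit 7: 0 → 1
= 11110011


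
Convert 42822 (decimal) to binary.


Divide by 2 repeatedly:
42822 ÷ 2 = 21411 remainder 0
21411 ÷ 2 = 10705 remainder 1
10705 ÷ 2 = 5352 remainder 1
5352 ÷ 2 = 2676 remainder 0
2676 ÷ 2 = 1338 remainder 0
1338 ÷ 2 = 669 remainder 0
669 ÷ 2 = 334 remainder 1
334 ÷ 2 = 167 remainder 0
167 ÷ 2 = 83 remainder 1
83 ÷ 2 = 41 remainder 1
41 ÷ 2 = 20 remainder 1
20 ÷ 2 = 10 remainder 0
10 ÷ 2 = 5 remainder 0
5 ÷ 2 = 2 remainder 1
2 ÷ 2 = 1 remainder 0
1 ÷ 2 = 0 remainder 1
Reading remainders bottom-up:
= 1010011101000110


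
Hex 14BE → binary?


Each hex digit → 4 binary bits:
  1 = 0001
  4 = 0100
  B = 1011
  E = 1110
Concatenate: 0001 0100 1011 1110
= 0001010010111110


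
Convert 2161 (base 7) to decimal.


Positional values (base 7):
  1 × 7^0 = 1 × 1 = 1
  6 × 7^1 = 6 × 7 = 42
  1 × 7^2 = 1 × 49 = 49
  2 × 7^3 = 2 × 343 = 686
Sum = 1 + 42 + 49 + 686
= 778


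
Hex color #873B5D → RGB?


Hex: #873B5D
R = 87₁₆ = 135
G = 3B₁₆ = 59
B = 5D₁₆ = 93
= RGB(135, 59, 93)


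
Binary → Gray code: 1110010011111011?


Binary: 1110010011111011
Gray code: G = B XOR (B >> 1)
B >> 1 = 0111001001111101
1110010011111011 XOR 0111001001111101:
  1 XOR 0 = 1
  1 XOR 1 = 0
  1 XOR 1 = 0
  0 XOR 1 = 1
  0 XOR 0 = 0
  1 XOR 0 = 1
  0 XOR 1 = 1
  0 XOR 0 = 0
  1 XOR 0 = 1
  1 XOR 1 = 0
  1 XOR 1 = 0
  1 XOR 1 = 0
  1 XOR 1 = 0
  0 XOR 1 = 1
  1 XOR 0 = 1
  1 XOR 1 = 0
= 1001011010000110


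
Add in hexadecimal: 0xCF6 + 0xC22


Align and add column by column (LSB to MSB, each column mod 16 with carry):
  0CF6
+ 0C22
  ----
  col 0: 6(6) + 2(2) + 0 (carry in) = 8 → 8(8), carry out 0
  col 1: F(15) + 2(2) + 0 (carry in) = 17 → 1(1), carry out 1
  col 2: C(12) + C(12) + 1 (carry in) = 25 → 9(9), carry out 1
  col 3: 0(0) + 0(0) + 1 (carry in) = 1 → 1(1), carry out 0
Reading digits MSB→LSB: 1918
Strip leading zeros: 1918
= 0x1918


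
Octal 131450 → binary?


Each octal digit → 3 binary bits:
  1 = 001
  3 = 011
  1 = 001
  4 = 100
  5 = 101
  0 = 000
Concatenate: 001 011 001 100 101 000
= 001011001100101000


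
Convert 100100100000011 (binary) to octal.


Group into 3-bit groups: 100100100000011
  100 = 4
  100 = 4
  100 = 4
  000 = 0
  011 = 3
= 0o44403


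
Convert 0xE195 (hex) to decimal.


Positional values:
Position 0: 5 × 16^0 = 5 × 1 = 5
Position 1: 9 × 16^1 = 9 × 16 = 144
Position 2: 1 × 16^2 = 1 × 256 = 256
Position 3: E × 16^3 = 14 × 4096 = 57344
Sum = 5 + 144 + 256 + 57344
= 57749


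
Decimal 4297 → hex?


Divide by 16 repeatedly:
4297 ÷ 16 = 268 remainder 9 (9)
268 ÷ 16 = 16 remainder 12 (C)
16 ÷ 16 = 1 remainder 0 (0)
1 ÷ 16 = 0 remainder 1 (1)
Reading remainders bottom-up:
= 0x10C9


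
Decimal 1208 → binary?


Divide by 2 repeatedly:
1208 ÷ 2 = 604 remainder 0
604 ÷ 2 = 302 remainder 0
302 ÷ 2 = 151 remainder 0
151 ÷ 2 = 75 remainder 1
75 ÷ 2 = 37 remainder 1
37 ÷ 2 = 18 remainder 1
18 ÷ 2 = 9 remainder 0
9 ÷ 2 = 4 remainder 1
4 ÷ 2 = 2 remainder 0
2 ÷ 2 = 1 remainder 0
1 ÷ 2 = 0 remainder 1
Reading remainders bottom-up:
= 10010111000


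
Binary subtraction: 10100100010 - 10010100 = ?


Align and subtract column by column (LSB to MSB, borrowing when needed):
  10100100010
- 00010010100
  -----------
  col 0: (0 - 0 borrow-in) - 0 → 0 - 0 = 0, borrow out 0
  col 1: (1 - 0 borrow-in) - 0 → 1 - 0 = 1, borrow out 0
  col 2: (0 - 0 borrow-in) - 1 → borrow from next column: (0+2) - 1 = 1, borrow out 1
  col 3: (0 - 1 borrow-in) - 0 → borrow from next column: (-1+2) - 0 = 1, borrow out 1
  col 4: (0 - 1 borrow-in) - 1 → borrow from next column: (-1+2) - 1 = 0, borrow out 1
  col 5: (1 - 1 borrow-in) - 0 → 0 - 0 = 0, borrow out 0
  col 6: (0 - 0 borrow-in) - 0 → 0 - 0 = 0, borrow out 0
  col 7: (0 - 0 borrow-in) - 1 → borrow from next column: (0+2) - 1 = 1, borrow out 1
  col 8: (1 - 1 borrow-in) - 0 → 0 - 0 = 0, borrow out 0
  col 9: (0 - 0 borrow-in) - 0 → 0 - 0 = 0, borrow out 0
  col 10: (1 - 0 borrow-in) - 0 → 1 - 0 = 1, borrow out 0
Reading bits MSB→LSB: 10010001110
Strip leading zeros: 10010001110
= 10010001110


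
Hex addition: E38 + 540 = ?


Align and add column by column (LSB to MSB, each column mod 16 with carry):
  0E38
+ 0540
  ----
  col 0: 8(8) + 0(0) + 0 (carry in) = 8 → 8(8), carry out 0
  col 1: 3(3) + 4(4) + 0 (carry in) = 7 → 7(7), carry out 0
  col 2: E(14) + 5(5) + 0 (carry in) = 19 → 3(3), carry out 1
  col 3: 0(0) + 0(0) + 1 (carry in) = 1 → 1(1), carry out 0
Reading digits MSB→LSB: 1378
Strip leading zeros: 1378
= 0x1378


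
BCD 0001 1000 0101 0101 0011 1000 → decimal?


Each 4-bit group → digit:
  0001 → 1
  1000 → 8
  0101 → 5
  0101 → 5
  0011 → 3
  1000 → 8
= 185538


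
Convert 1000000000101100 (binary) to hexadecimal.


Group into 4-bit nibbles: 1000000000101100
  1000 = 8
  0000 = 0
  0010 = 2
  1100 = C
= 0x802C


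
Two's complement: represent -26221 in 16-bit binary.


Original: 0110011001101101
Step 1 - Invert all bits: 1001100110010010
Step 2 - Add 1: 1001100110010010 + 1
= 1001100110010011 (represents -26221)


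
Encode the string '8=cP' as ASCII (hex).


String: '8=cP'  (4 characters)
Per-character ASCII lookup:
  '8': digits start at 48: '8' = 48 + 8 = 56 → 0x38
  '=': special character: '=' = 61 → 0x3D
  'c': lowercase starts at 97: 'c' = 97 + 2 = 99 → 0x63
  'P': uppercase starts at 65: 'P' = 65 + 15 = 80 → 0x50
= 0x38 0x3D 0x63 0x50


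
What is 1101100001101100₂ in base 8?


Group into 3-bit groups: 001101100001101100
  001 = 1
  101 = 5
  100 = 4
  001 = 1
  101 = 5
  100 = 4
= 0o154154


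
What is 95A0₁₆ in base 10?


Positional values:
Position 0: 0 × 16^0 = 0 × 1 = 0
Position 1: A × 16^1 = 10 × 16 = 160
Position 2: 5 × 16^2 = 5 × 256 = 1280
Position 3: 9 × 16^3 = 9 × 4096 = 36864
Sum = 0 + 160 + 1280 + 36864
= 38304


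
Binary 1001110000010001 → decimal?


Positional values:
Bit 0: 1 × 2^0 = 1
Bit 4: 1 × 2^4 = 16
Bit 10: 1 × 2^10 = 1024
Bit 11: 1 × 2^11 = 2048
Bit 12: 1 × 2^12 = 4096
Bit 15: 1 × 2^15 = 32768
Sum = 1 + 16 + 1024 + 2048 + 4096 + 32768
= 39953


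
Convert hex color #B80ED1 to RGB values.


Hex: #B80ED1
R = B8₁₆ = 184
G = 0E₁₆ = 14
B = D1₁₆ = 209
= RGB(184, 14, 209)


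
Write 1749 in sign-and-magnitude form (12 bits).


Sign bit: 0 (positive)
Magnitude: 1749 = 11011010101
= 011011010101


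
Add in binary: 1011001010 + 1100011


Align and add column by column (LSB to MSB, carry propagating):
  01011001010
+ 00001100011
  -----------
  col 0: 0 + 1 + 0 (carry in) = 1 → bit 1, carry out 0
  col 1: 1 + 1 + 0 (carry in) = 2 → bit 0, carry out 1
  col 2: 0 + 0 + 1 (carry in) = 1 → bit 1, carry out 0
  col 3: 1 + 0 + 0 (carry in) = 1 → bit 1, carry out 0
  col 4: 0 + 0 + 0 (carry in) = 0 → bit 0, carry out 0
  col 5: 0 + 1 + 0 (carry in) = 1 → bit 1, carry out 0
  col 6: 1 + 1 + 0 (carry in) = 2 → bit 0, carry out 1
  col 7: 1 + 0 + 1 (carry in) = 2 → bit 0, carry out 1
  col 8: 0 + 0 + 1 (carry in) = 1 → bit 1, carry out 0
  col 9: 1 + 0 + 0 (carry in) = 1 → bit 1, carry out 0
  col 10: 0 + 0 + 0 (carry in) = 0 → bit 0, carry out 0
Reading bits MSB→LSB: 01100101101
Strip leading zeros: 1100101101
= 1100101101


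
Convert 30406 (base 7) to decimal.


Positional values (base 7):
  6 × 7^0 = 6 × 1 = 6
  0 × 7^1 = 0 × 7 = 0
  4 × 7^2 = 4 × 49 = 196
  0 × 7^3 = 0 × 343 = 0
  3 × 7^4 = 3 × 2401 = 7203
Sum = 6 + 0 + 196 + 0 + 7203
= 7405


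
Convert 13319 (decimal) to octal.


Divide by 8 repeatedly:
13319 ÷ 8 = 1664 remainder 7
1664 ÷ 8 = 208 remainder 0
208 ÷ 8 = 26 remainder 0
26 ÷ 8 = 3 remainder 2
3 ÷ 8 = 0 remainder 3
Reading remainders bottom-up:
= 0o32007


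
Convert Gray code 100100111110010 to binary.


Gray code: 100100111110010
MSB stays the same: 1
Each subsequent bit = prev_binary XOR current_gray:
  B[1] = 1 XOR 0 = 1
  B[2] = 1 XOR 0 = 1
  B[3] = 1 XOR 1 = 0
  B[4] = 0 XOR 0 = 0
  B[5] = 0 XOR 0 = 0
  B[6] = 0 XOR 1 = 1
  B[7] = 1 XOR 1 = 0
  B[8] = 0 XOR 1 = 1
  B[9] = 1 XOR 1 = 0
  B[10] = 0 XOR 1 = 1
  B[11] = 1 XOR 0 = 1
  B[12] = 1 XOR 0 = 1
  B[13] = 1 XOR 1 = 0
  B[14] = 0 XOR 0 = 0
= 111000101011100 (29020 decimal)


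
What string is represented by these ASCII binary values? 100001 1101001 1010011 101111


Codes (binary): 100001 1101001 1010011 101111
Per-code ASCII lookup:
  100001 = 33  (special character) → '!'
  1101001 = 105  (range 97-122: lowercase, 105 - 97 = 8) → 'i'
  1010011 = 83  (range 65-90: uppercase, 83 - 65 = 18) → 'S'
  101111 = 47  (special character) → '/'
= '!iS/'


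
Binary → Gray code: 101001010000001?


Binary: 101001010000001
Gray code: G = B XOR (B >> 1)
B >> 1 = 010100101000000
101001010000001 XOR 010100101000000:
  1 XOR 0 = 1
  0 XOR 1 = 1
  1 XOR 0 = 1
  0 XOR 1 = 1
  0 XOR 0 = 0
  1 XOR 0 = 1
  0 XOR 1 = 1
  1 XOR 0 = 1
  0 XOR 1 = 1
  0 XOR 0 = 0
  0 XOR 0 = 0
  0 XOR 0 = 0
  0 XOR 0 = 0
  0 XOR 0 = 0
  1 XOR 0 = 1
= 111101111000001
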